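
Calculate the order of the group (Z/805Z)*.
528

Prime factorization: 805 = 5 × 7 × 23
Using the formula φ(n) = n × Π(1 - 1/p) for each prime factor p:
φ(805) = 805 × (1 - 1/5) × (1 - 1/7) × (1 - 1/23)
φ(805) = 528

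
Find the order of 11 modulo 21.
Powers of 11 mod 21: 11^1≡11, 11^2≡16, 11^3≡8, 11^4≡4, 11^5≡2, 11^6≡1. Order = 6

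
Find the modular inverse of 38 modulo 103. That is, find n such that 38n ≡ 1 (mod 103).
19

Using Extended Euclidean Algorithm:
gcd(38, 103) = 1
Bezout coefficients: 38 × 19 + 103 × -7 = 1
So 38 × 19 ≡ 1 (mod 103)
The inverse is 19 mod 103 = 19
Verification: 38 × 19 = 722 = 7 × 103 + 1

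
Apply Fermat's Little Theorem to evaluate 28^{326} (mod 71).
12

By Fermat's Little Theorem, a^(p-1) ≡ 1 (mod p) for prime p and gcd(a, p) = 1
Here p = 71, so 28^70 ≡ 1 (mod 71)
We can reduce the exponent: 326 mod 70 = 46
So 28^326 ≡ 28^46 (mod 71)
Computing: 28^46 mod 71 = 12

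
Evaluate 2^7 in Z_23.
7 = 4 + 2 + 1 (binary 111). Repeated squaring mod 23: 2^1 ≡ 2; 2^2 ≡ 2² = 4 ≡ 4; 2^4 ≡ 4² = 16 ≡ 16. Multiply: 2^7 = 2^4 × 2^2 × 2^1 ≡ 16 × 4 × 2 (mod 23): 16 × 4 = 64 ≡ 18; 18 × 2 = 36 ≡ 13. So 2^7 ≡ 13 (mod 23).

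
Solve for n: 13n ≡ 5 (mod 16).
9

Since gcd(13, 16) = 1 divides 5, a solution exists.
Multiply both sides by the inverse of 13 mod 16:
  13^(-1) mod 16 = 5
  x ≡ 5 × 5 ≡ 25 ≡ 9 (mod 16)
Verification: 13 × 9 = 117 = 7 × 16 + 5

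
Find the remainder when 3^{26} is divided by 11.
By Fermat: 3^{10} ≡ 1 (mod 11). 26 = 2×10 + 6. So 3^{26} ≡ 3^{6} ≡ 3 (mod 11)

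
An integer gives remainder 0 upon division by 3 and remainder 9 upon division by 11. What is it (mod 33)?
M = 3 × 11 = 33. M₁ = 11, y₁ ≡ 2 (mod 3). M₂ = 3, y₂ ≡ 4 (mod 11). m = 0×11×2 + 9×3×4 ≡ 9 (mod 33). The smallest positive such number is 9.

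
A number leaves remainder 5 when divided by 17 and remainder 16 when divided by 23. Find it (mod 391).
M = 17 × 23 = 391. M₁ = 23, y₁ ≡ 3 (mod 17). M₂ = 17, y₂ ≡ 19 (mod 23). r = 5×23×3 + 16×17×19 ≡ 39 (mod 391)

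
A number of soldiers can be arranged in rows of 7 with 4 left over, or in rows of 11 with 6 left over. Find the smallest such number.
M = 7 × 11 = 77. M₁ = 11, y₁ ≡ 2 (mod 7). M₂ = 7, y₂ ≡ 8 (mod 11). m = 4×11×2 + 6×7×8 ≡ 39 (mod 77). The smallest positive such number is 39.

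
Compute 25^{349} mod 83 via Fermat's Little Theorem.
78

By Fermat's Little Theorem, a^(p-1) ≡ 1 (mod p) for prime p and gcd(a, p) = 1
Here p = 83, so 25^82 ≡ 1 (mod 83)
We can reduce the exponent: 349 mod 82 = 21
So 25^349 ≡ 25^21 (mod 83)
Computing: 25^21 mod 83 = 78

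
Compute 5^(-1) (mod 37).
5^(-1) ≡ 15 (mod 37). Verification: 5 × 15 = 75 ≡ 1 (mod 37)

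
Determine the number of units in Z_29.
28

Prime factorization: 29 = 29
Using the formula φ(n) = n × Π(1 - 1/p) for each prime factor p:
φ(29) = 29 × (1 - 1/29)
φ(29) = 28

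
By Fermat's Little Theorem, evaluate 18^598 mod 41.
By Fermat: 18^{40} ≡ 1 (mod 41). 598 ≡ 38 (mod 40). So 18^{598} ≡ 18^{38} ≡ 10 (mod 41)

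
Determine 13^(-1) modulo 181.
13^(-1) ≡ 14 (mod 181). Verification: 13 × 14 = 182 ≡ 1 (mod 181)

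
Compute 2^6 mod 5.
6 = 4 + 2 (binary 110). Repeated squaring mod 5: 2^1 ≡ 2; 2^2 ≡ 2² = 4 ≡ 4; 2^4 ≡ 4² = 16 ≡ 1. Multiply: 2^6 = 2^4 × 2^2 ≡ 1 × 4 (mod 5): 1 × 4 = 4 ≡ 4. So 2^6 ≡ 4 (mod 5).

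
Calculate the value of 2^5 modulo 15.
5 = 4 + 1 (binary 101). Repeated squaring mod 15: 2^1 ≡ 2; 2^2 ≡ 2² = 4 ≡ 4; 2^4 ≡ 4² = 16 ≡ 1. Multiply: 2^5 = 2^4 × 2^1 ≡ 1 × 2 (mod 15): 1 × 2 = 2 ≡ 2. So 2^5 ≡ 2 (mod 15).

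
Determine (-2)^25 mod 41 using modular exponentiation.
Using repeated squaring. (-2) ≡ 39 (mod 41). 25 = 16 + 8 + 1 (binary 11001). Repeated squaring mod 41: 39^1 ≡ 39; 39^2 ≡ 39² = 1521 ≡ 4; 39^4 ≡ 4² = 16 ≡ 16; 39^8 ≡ 16² = 256 ≡ 10; 39^16 ≡ 10² = 100 ≡ 18. Multiply: (-2)^25 ≡ 39^16 × 39^8 × 39^1 ≡ 18 × 10 × 39 (mod 41): 18 × 10 = 180 ≡ 16; 16 × 39 = 624 ≡ 9. So (-2)^25 ≡ 9 (mod 41).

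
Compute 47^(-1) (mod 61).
13

Using Extended Euclidean Algorithm:
gcd(47, 61) = 1
Bezout coefficients: 47 × 13 + 61 × -10 = 1
So 47 × 13 ≡ 1 (mod 61)
The inverse is 13 mod 61 = 13
Verification: 47 × 13 = 611 = 10 × 61 + 1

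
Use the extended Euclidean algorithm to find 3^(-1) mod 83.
Extended GCD: 3(28) + 83(-1) = 1. So 3^(-1) ≡ 28 ≡ 28 (mod 83). Verify: 3 × 28 = 84 ≡ 1 (mod 83)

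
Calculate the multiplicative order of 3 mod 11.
Powers of 3 mod 11: 3^1≡3, 3^2≡9, 3^3≡5, 3^4≡4, 3^5≡1. Order = 5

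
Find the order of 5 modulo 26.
Powers of 5 mod 26: 5^1≡5, 5^2≡25, 5^3≡21, 5^4≡1. Order = 4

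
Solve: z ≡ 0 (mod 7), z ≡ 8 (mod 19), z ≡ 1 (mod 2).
M = 7 × 19 × 2 = 266. M₁ = 38, y₁ ≡ 5 (mod 7). M₂ = 14, y₂ ≡ 15 (mod 19). M₃ = 133, y₃ ≡ 1 (mod 2). z = 0×38×5 + 8×14×15 + 1×133×1 ≡ 217 (mod 266)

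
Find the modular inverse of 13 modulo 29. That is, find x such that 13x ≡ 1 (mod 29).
9

Using Extended Euclidean Algorithm:
gcd(13, 29) = 1
Bezout coefficients: 13 × 9 + 29 × -4 = 1
So 13 × 9 ≡ 1 (mod 29)
The inverse is 9 mod 29 = 9
Verification: 13 × 9 = 117 = 4 × 29 + 1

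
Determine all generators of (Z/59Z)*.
Primitive roots mod 59: {2, 6, 8, 10, 11, 13, 14, 18, 23, 24, 30, 31, 32, 33, 34, 37, 38, 39, 40, 42, 43, 44, 47, 50, 52, 54, 55, 56}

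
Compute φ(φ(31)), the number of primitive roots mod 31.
Number of primitive roots mod 31 = φ(30) = 8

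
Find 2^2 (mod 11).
2 = 2 (binary 10). Repeated squaring mod 11: 2^1 ≡ 2; 2^2 ≡ 2² = 4 ≡ 4. So 2^2 ≡ 4 (mod 11).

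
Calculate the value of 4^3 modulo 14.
3 = 2 + 1 (binary 11). Repeated squaring mod 14: 4^1 ≡ 4; 4^2 ≡ 4² = 16 ≡ 2. Multiply: 4^3 = 4^2 × 4^1 ≡ 2 × 4 (mod 14): 2 × 4 = 8 ≡ 8. So 4^3 ≡ 8 (mod 14).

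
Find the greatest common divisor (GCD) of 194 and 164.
2

Using the Euclidean algorithm:
194 = 1 × 164 + 30
164 = 5 × 30 + 14
30 = 2 × 14 + 2
14 = 7 × 2 + 0

GCD(194, 164) = 2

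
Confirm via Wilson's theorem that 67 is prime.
(66)! mod 67 = 66. Since this equals -1 (mod 67), Wilson confirms 67 is prime.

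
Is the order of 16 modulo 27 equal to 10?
No, the actual order is 9, not 10.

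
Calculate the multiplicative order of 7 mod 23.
Powers of 7 mod 23: 7^1≡7, 7^2≡3, 7^3≡21, 7^4≡9, 7^5≡17, 7^6≡4, 7^7≡5, 7^8≡12, 7^9≡15, 7^10≡13, 7^11≡22, 7^12≡16, 7^13≡20, 7^14≡2, 7^15≡14, 7^16≡6, 7^17≡19, 7^18≡18, 7^19≡11, 7^20≡8, 7^21≡10, 7^22≡1. Order = 22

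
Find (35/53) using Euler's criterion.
(35/53) = 35^{26} mod 53 = -1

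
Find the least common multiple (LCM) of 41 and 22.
902

First find GCD(41, 22) using the Euclidean algorithm:
41 = 1 × 22 + 19
22 = 1 × 19 + 3
19 = 6 × 3 + 1
3 = 3 × 1 + 0
GCD(41, 22) = 1

LCM formula: LCM(a, b) = (a × b) / GCD(a, b)
LCM(41, 22) = (41 × 22) / 1
LCM(41, 22) = 902 / 1
LCM(41, 22) = 902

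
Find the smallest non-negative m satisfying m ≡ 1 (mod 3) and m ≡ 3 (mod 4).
M = 3 × 4 = 12. M₁ = 4, y₁ ≡ 1 (mod 3). M₂ = 3, y₂ ≡ 3 (mod 4). m = 1×4×1 + 3×3×3 ≡ 7 (mod 12)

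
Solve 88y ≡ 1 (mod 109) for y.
88^(-1) ≡ 83 (mod 109). Verification: 88 × 83 = 7304 ≡ 1 (mod 109)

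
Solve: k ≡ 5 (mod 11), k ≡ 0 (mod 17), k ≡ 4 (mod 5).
M = 11 × 17 × 5 = 935. M₁ = 85, y₁ ≡ 7 (mod 11). M₂ = 55, y₂ ≡ 13 (mod 17). M₃ = 187, y₃ ≡ 3 (mod 5). k = 5×85×7 + 0×55×13 + 4×187×3 ≡ 544 (mod 935)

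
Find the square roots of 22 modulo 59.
The square roots of 22 mod 59 are 9 and 50. Verify: 9² = 81 ≡ 22 (mod 59)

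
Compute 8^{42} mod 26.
12

Using successive squaring:
Binary expansion of 42: 101010
Powers of 8 mod 26 (each is the square of the previous):
  8^1 ≡ 8 (mod 26)
  8^2 ≡ 8² = 64 ≡ 12 (mod 26)
  8^4 ≡ 12² = 144 ≡ 14 (mod 26)
  8^8 ≡ 14² = 196 ≡ 14 (mod 26)
  8^16 ≡ 14² = 196 ≡ 14 (mod 26)
  8^32 ≡ 14² = 196 ≡ 14 (mod 26)
42 = 32 + 8 + 2, so 8^42 = 8^32 × 8^8 × 8^2 ≡ 14 × 14 × 12 (mod 26)
Multiplying step by step:
  14 × 14 = 196 ≡ 14 (mod 26)
  14 × 12 = 168 ≡ 12 (mod 26)
Result: 8^42 ≡ 12 (mod 26)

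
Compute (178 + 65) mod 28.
19

(178 + 65) = 243
243 mod 28 = 19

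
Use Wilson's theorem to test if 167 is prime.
(166)! mod 167 = 166. Since 166 ≡ -1 (mod 167), 167 is prime.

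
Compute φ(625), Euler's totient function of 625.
500

Prime factorization: 625 = 5^4
Using the formula φ(n) = n × Π(1 - 1/p) for each prime factor p:
φ(625) = 625 × (1 - 1/5)
φ(625) = 500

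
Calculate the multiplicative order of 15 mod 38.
Powers of 15 mod 38: 15^1≡15, 15^2≡35, 15^3≡31, 15^4≡9, 15^5≡21, 15^6≡11, 15^7≡13, 15^8≡5, 15^9≡37, 15^10≡23, 15^11≡3, 15^12≡7, 15^13≡29, 15^14≡17, 15^15≡27, 15^16≡25, 15^17≡33, 15^18≡1. Order = 18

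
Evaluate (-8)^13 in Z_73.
Using repeated squaring. (-8) ≡ 65 (mod 73). 13 = 8 + 4 + 1 (binary 1101). Repeated squaring mod 73: 65^1 ≡ 65; 65^2 ≡ 65² = 4225 ≡ 64; 65^4 ≡ 64² = 4096 ≡ 8; 65^8 ≡ 8² = 64 ≡ 64. Multiply: (-8)^13 ≡ 65^8 × 65^4 × 65^1 ≡ 64 × 8 × 65 (mod 73): 64 × 8 = 512 ≡ 1; 1 × 65 = 65 ≡ 65. So (-8)^13 ≡ 65 (mod 73).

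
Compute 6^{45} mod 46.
6

Using successive squaring:
Binary expansion of 45: 101101
Powers of 6 mod 46 (each is the square of the previous):
  6^1 ≡ 6 (mod 46)
  6^2 ≡ 6² = 36 ≡ 36 (mod 46)
  6^4 ≡ 36² = 1296 ≡ 8 (mod 46)
  6^8 ≡ 8² = 64 ≡ 18 (mod 46)
  6^16 ≡ 18² = 324 ≡ 2 (mod 46)
  6^32 ≡ 2² = 4 ≡ 4 (mod 46)
45 = 32 + 8 + 4 + 1, so 6^45 = 6^32 × 6^8 × 6^4 × 6^1 ≡ 4 × 18 × 8 × 6 (mod 46)
Multiplying step by step:
  4 × 18 = 72 ≡ 26 (mod 46)
  26 × 8 = 208 ≡ 24 (mod 46)
  24 × 6 = 144 ≡ 6 (mod 46)
Result: 6^45 ≡ 6 (mod 46)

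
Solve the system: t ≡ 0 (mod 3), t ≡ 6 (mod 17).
M = 3 × 17 = 51. M₁ = 17, y₁ ≡ 2 (mod 3). M₂ = 3, y₂ ≡ 6 (mod 17). t = 0×17×2 + 6×3×6 ≡ 6 (mod 51)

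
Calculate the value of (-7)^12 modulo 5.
Using Fermat: (-7)^{4} ≡ 1 (mod 5). 12 ≡ 0 (mod 4). So (-7)^{12} ≡ (-7)^{0} ≡ 1 (mod 5)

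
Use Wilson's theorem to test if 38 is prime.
(37)! mod 38 = 0. Since 0 ≢ -1 (mod 38), 38 is not prime.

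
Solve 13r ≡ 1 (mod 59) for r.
13^(-1) ≡ 50 (mod 59). Verification: 13 × 50 = 650 ≡ 1 (mod 59)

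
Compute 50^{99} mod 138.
116

Using successive squaring:
Binary expansion of 99: 1100011
Powers of 50 mod 138 (each is the square of the previous):
  50^1 ≡ 50 (mod 138)
  50^2 ≡ 50² = 2500 ≡ 16 (mod 138)
  50^4 ≡ 16² = 256 ≡ 118 (mod 138)
  50^8 ≡ 118² = 13924 ≡ 124 (mod 138)
  50^16 ≡ 124² = 15376 ≡ 58 (mod 138)
  50^32 ≡ 58² = 3364 ≡ 52 (mod 138)
  50^64 ≡ 52² = 2704 ≡ 82 (mod 138)
99 = 64 + 32 + 2 + 1, so 50^99 = 50^64 × 50^32 × 50^2 × 50^1 ≡ 82 × 52 × 16 × 50 (mod 138)
Multiplying step by step:
  82 × 52 = 4264 ≡ 124 (mod 138)
  124 × 16 = 1984 ≡ 52 (mod 138)
  52 × 50 = 2600 ≡ 116 (mod 138)
Result: 50^99 ≡ 116 (mod 138)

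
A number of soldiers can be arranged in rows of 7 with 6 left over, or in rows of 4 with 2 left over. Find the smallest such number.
M = 7 × 4 = 28. M₁ = 4, y₁ ≡ 2 (mod 7). M₂ = 7, y₂ ≡ 3 (mod 4). n = 6×4×2 + 2×7×3 ≡ 6 (mod 28). The smallest positive such number is 6.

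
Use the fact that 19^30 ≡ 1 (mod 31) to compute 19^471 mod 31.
By Fermat: 19^{30} ≡ 1 (mod 31). 471 ≡ 21 (mod 30). So 19^{471} ≡ 19^{21} ≡ 2 (mod 31)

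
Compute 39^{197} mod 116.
39

Using successive squaring:
Binary expansion of 197: 11000101
Powers of 39 mod 116 (each is the square of the previous):
  39^1 ≡ 39 (mod 116)
  39^2 ≡ 39² = 1521 ≡ 13 (mod 116)
  39^4 ≡ 13² = 169 ≡ 53 (mod 116)
  39^8 ≡ 53² = 2809 ≡ 25 (mod 116)
  39^16 ≡ 25² = 625 ≡ 45 (mod 116)
  39^32 ≡ 45² = 2025 ≡ 53 (mod 116)
  39^64 ≡ 53² = 2809 ≡ 25 (mod 116)
  39^128 ≡ 25² = 625 ≡ 45 (mod 116)
197 = 128 + 64 + 4 + 1, so 39^197 = 39^128 × 39^64 × 39^4 × 39^1 ≡ 45 × 25 × 53 × 39 (mod 116)
Multiplying step by step:
  45 × 25 = 1125 ≡ 81 (mod 116)
  81 × 53 = 4293 ≡ 1 (mod 116)
  1 × 39 = 39 ≡ 39 (mod 116)
Result: 39^197 ≡ 39 (mod 116)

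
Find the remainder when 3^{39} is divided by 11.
By Fermat: 3^{10} ≡ 1 (mod 11). 39 = 3×10 + 9. So 3^{39} ≡ 3^{9} ≡ 4 (mod 11)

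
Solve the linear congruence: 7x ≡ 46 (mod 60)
58

Since gcd(7, 60) = 1 divides 46, a solution exists.
Multiply both sides by the inverse of 7 mod 60:
  7^(-1) mod 60 = 43
  x ≡ 43 × 46 ≡ 1978 ≡ 58 (mod 60)
Verification: 7 × 58 = 406 = 6 × 60 + 46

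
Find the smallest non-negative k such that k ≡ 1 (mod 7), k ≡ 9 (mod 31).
71

Using the Chinese Remainder Theorem:
M = product of moduli = 217
For equation 1: M_1 = 31, 31 ≡ 3 (mod 7), inverse of 31 mod 7 is 5 (check: 3 × 5 = 15 ≡ 1 (mod 7))
For equation 2: M_2 = 7, 7 ≡ 7 (mod 31), inverse of 7 mod 31 is 9 (check: 7 × 9 = 63 ≡ 1 (mod 31))
Combine: k ≡ Σ r_i×M_i×(M_i⁻¹ mod m_i) = 1×31×5 + 9×7×9 = 155 + 567 = 722
722 mod 217 = 71
k ≡ 71 (mod 217)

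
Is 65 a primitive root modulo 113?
p - 1 = 112 has prime divisors 2, 7. Check 65^(112/q) mod 113 for each: 65^(112/2) = 65^56 ≡ 112, 65^(112/7) = 65^16 ≡ 1 (mod 113). Since 65^16 ≡ 1 (mod 113), the order of 65 divides 16 (in fact the order is 16) ≠ 112, so it is not a primitive root.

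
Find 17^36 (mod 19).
Using Fermat: 17^{18} ≡ 1 (mod 19). 36 ≡ 0 (mod 18). So 17^{36} ≡ 17^{0} ≡ 1 (mod 19)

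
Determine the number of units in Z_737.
660

Prime factorization: 737 = 11 × 67
Using the formula φ(n) = n × Π(1 - 1/p) for each prime factor p:
φ(737) = 737 × (1 - 1/11) × (1 - 1/67)
φ(737) = 660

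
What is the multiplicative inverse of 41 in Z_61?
3

Using Extended Euclidean Algorithm:
gcd(41, 61) = 1
Bezout coefficients: 41 × 3 + 61 × -2 = 1
So 41 × 3 ≡ 1 (mod 61)
The inverse is 3 mod 61 = 3
Verification: 41 × 3 = 123 = 2 × 61 + 1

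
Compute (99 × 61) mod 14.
5

(99 × 61) = 6039
6039 mod 14 = 5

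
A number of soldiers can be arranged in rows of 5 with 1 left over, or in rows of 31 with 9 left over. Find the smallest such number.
M = 5 × 31 = 155. M₁ = 31, y₁ ≡ 1 (mod 5). M₂ = 5, y₂ ≡ 25 (mod 31). z = 1×31×1 + 9×5×25 ≡ 71 (mod 155). The smallest positive such number is 71.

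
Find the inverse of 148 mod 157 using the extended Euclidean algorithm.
Extended GCD: 148(-35) + 157(33) = 1. So 148^(-1) ≡ 122 ≡ 122 (mod 157). Verify: 148 × 122 = 18056 ≡ 1 (mod 157)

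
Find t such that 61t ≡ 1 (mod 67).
61^(-1) ≡ 11 (mod 67). Verification: 61 × 11 = 671 ≡ 1 (mod 67)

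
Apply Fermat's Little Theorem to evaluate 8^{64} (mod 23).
9

By Fermat's Little Theorem, a^(p-1) ≡ 1 (mod p) for prime p and gcd(a, p) = 1
Here p = 23, so 8^22 ≡ 1 (mod 23)
We can reduce the exponent: 64 mod 22 = 20
So 8^64 ≡ 8^20 (mod 23)
Computing: 8^20 mod 23 = 9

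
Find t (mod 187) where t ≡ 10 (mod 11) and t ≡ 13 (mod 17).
M = 11 × 17 = 187. M₁ = 17, y₁ ≡ 2 (mod 11). M₂ = 11, y₂ ≡ 14 (mod 17). t = 10×17×2 + 13×11×14 ≡ 98 (mod 187)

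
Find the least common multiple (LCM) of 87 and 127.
11049

First find GCD(87, 127) using the Euclidean algorithm:
87 = 0 × 127 + 87
127 = 1 × 87 + 40
87 = 2 × 40 + 7
40 = 5 × 7 + 5
7 = 1 × 5 + 2
5 = 2 × 2 + 1
2 = 2 × 1 + 0
GCD(87, 127) = 1

LCM formula: LCM(a, b) = (a × b) / GCD(a, b)
LCM(87, 127) = (87 × 127) / 1
LCM(87, 127) = 11049 / 1
LCM(87, 127) = 11049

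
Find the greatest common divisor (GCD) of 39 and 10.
1

Using the Euclidean algorithm:
39 = 3 × 10 + 9
10 = 1 × 9 + 1
9 = 9 × 1 + 0

GCD(39, 10) = 1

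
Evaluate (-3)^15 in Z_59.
Using repeated squaring. (-3) ≡ 56 (mod 59). 15 = 8 + 4 + 2 + 1 (binary 1111). Repeated squaring mod 59: 56^1 ≡ 56; 56^2 ≡ 56² = 3136 ≡ 9; 56^4 ≡ 9² = 81 ≡ 22; 56^8 ≡ 22² = 484 ≡ 12. Multiply: (-3)^15 ≡ 56^8 × 56^4 × 56^2 × 56^1 ≡ 12 × 22 × 9 × 56 (mod 59): 12 × 22 = 264 ≡ 28; 28 × 9 = 252 ≡ 16; 16 × 56 = 896 ≡ 11. So (-3)^15 ≡ 11 (mod 59).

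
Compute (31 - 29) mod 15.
2

(31 - 29) = 2
2 mod 15 = 2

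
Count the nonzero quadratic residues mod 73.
For prime 73, there are (p-1)/2 = (73-1)/2 = 36 quadratic residues (excluding 0).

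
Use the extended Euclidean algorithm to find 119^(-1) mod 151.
Extended GCD: 119(33) + 151(-26) = 1. So 119^(-1) ≡ 33 ≡ 33 (mod 151). Verify: 119 × 33 = 3927 ≡ 1 (mod 151)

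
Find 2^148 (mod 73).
Using Fermat: 2^{72} ≡ 1 (mod 73). 148 ≡ 4 (mod 72). So 2^{148} ≡ 2^{4} ≡ 16 (mod 73)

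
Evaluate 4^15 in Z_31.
Using repeated squaring. 15 = 8 + 4 + 2 + 1 (binary 1111). Repeated squaring mod 31: 4^1 ≡ 4; 4^2 ≡ 4² = 16 ≡ 16; 4^4 ≡ 16² = 256 ≡ 8; 4^8 ≡ 8² = 64 ≡ 2. Multiply: 4^15 = 4^8 × 4^4 × 4^2 × 4^1 ≡ 2 × 8 × 16 × 4 (mod 31): 2 × 8 = 16 ≡ 16; 16 × 16 = 256 ≡ 8; 8 × 4 = 32 ≡ 1. So 4^15 ≡ 1 (mod 31).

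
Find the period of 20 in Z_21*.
Powers of 20 mod 21: 20^1≡20, 20^2≡1. Order = 2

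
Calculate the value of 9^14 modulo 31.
Using repeated squaring. 14 = 8 + 4 + 2 (binary 1110). Repeated squaring mod 31: 9^1 ≡ 9; 9^2 ≡ 9² = 81 ≡ 19; 9^4 ≡ 19² = 361 ≡ 20; 9^8 ≡ 20² = 400 ≡ 28. Multiply: 9^14 = 9^8 × 9^4 × 9^2 ≡ 28 × 20 × 19 (mod 31): 28 × 20 = 560 ≡ 2; 2 × 19 = 38 ≡ 7. So 9^14 ≡ 7 (mod 31).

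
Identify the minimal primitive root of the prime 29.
p - 1 = 28 has prime divisors 2, 7. h is a primitive root mod 29 iff h^(28/q) ≢ 1 (mod 29) for each such q.
h = 2: 2^14 ≡ 28, 2^4 ≡ 16 (mod 29); none is 1, so 2 has order 28 and is a primitive root.
The smallest primitive root mod 29 is g = 2.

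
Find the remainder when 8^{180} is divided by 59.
By Fermat: 8^{58} ≡ 1 (mod 59). 180 = 3×58 + 6. So 8^{180} ≡ 8^{6} ≡ 7 (mod 59)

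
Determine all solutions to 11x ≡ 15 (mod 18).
3

Since gcd(11, 18) = 1 divides 15, a solution exists.
Multiply both sides by the inverse of 11 mod 18:
  11^(-1) mod 18 = 5
  x ≡ 5 × 15 ≡ 75 ≡ 3 (mod 18)
Verification: 11 × 3 = 33 = 1 × 18 + 15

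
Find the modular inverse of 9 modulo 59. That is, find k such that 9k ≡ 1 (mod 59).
46

Using Extended Euclidean Algorithm:
gcd(9, 59) = 1
Bezout coefficients: 9 × -13 + 59 × 2 = 1
So 9 × -13 ≡ 1 (mod 59)
The inverse is -13 mod 59 = 46
Verification: 9 × 46 = 414 = 7 × 59 + 1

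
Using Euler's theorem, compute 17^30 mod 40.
By Euler: 17^{16} ≡ 1 (mod 40) since gcd(17, 40) = 1. 30 = 1×16 + 14. So 17^{30} ≡ 17^{14} ≡ 9 (mod 40)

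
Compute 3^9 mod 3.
3 ≡ 0 (mod 3). 9 = 8 + 1 (binary 1001). Repeated squaring mod 3: 0^1 ≡ 0; 0^2 ≡ 0² = 0 ≡ 0; 0^4 ≡ 0² = 0 ≡ 0; 0^8 ≡ 0² = 0 ≡ 0. Multiply: 3^9 ≡ 0^8 × 0^1 ≡ 0 × 0 (mod 3): 0 × 0 = 0 ≡ 0. So 3^9 ≡ 0 (mod 3).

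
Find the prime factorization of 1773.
3^2 × 197

Divide by primes starting from smallest:
1773 ÷ 3 = 591
591 ÷ 3 = 197
197 ÷ 197 = 1

1773 = 3^2 × 197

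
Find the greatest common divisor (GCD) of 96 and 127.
1

Using the Euclidean algorithm:
96 = 0 × 127 + 96
127 = 1 × 96 + 31
96 = 3 × 31 + 3
31 = 10 × 3 + 1
3 = 3 × 1 + 0

GCD(96, 127) = 1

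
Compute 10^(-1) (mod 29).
3

Using Extended Euclidean Algorithm:
gcd(10, 29) = 1
Bezout coefficients: 10 × 3 + 29 × -1 = 1
So 10 × 3 ≡ 1 (mod 29)
The inverse is 3 mod 29 = 3
Verification: 10 × 3 = 30 = 1 × 29 + 1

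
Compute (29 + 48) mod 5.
2

(29 + 48) = 77
77 mod 5 = 2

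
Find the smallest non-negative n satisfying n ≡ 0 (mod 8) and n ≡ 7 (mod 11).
M = 8 × 11 = 88. M₁ = 11, y₁ ≡ 3 (mod 8). M₂ = 8, y₂ ≡ 7 (mod 11). n = 0×11×3 + 7×8×7 ≡ 40 (mod 88)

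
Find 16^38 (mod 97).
Using repeated squaring. 38 = 32 + 4 + 2 (binary 100110). Repeated squaring mod 97: 16^1 ≡ 16; 16^2 ≡ 16² = 256 ≡ 62; 16^4 ≡ 62² = 3844 ≡ 61; 16^8 ≡ 61² = 3721 ≡ 35; 16^16 ≡ 35² = 1225 ≡ 61; 16^32 ≡ 61² = 3721 ≡ 35. Multiply: 16^38 = 16^32 × 16^4 × 16^2 ≡ 35 × 61 × 62 (mod 97): 35 × 61 = 2135 ≡ 1; 1 × 62 = 62 ≡ 62. So 16^38 ≡ 62 (mod 97).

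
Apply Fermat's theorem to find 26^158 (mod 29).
By Fermat: 26^{28} ≡ 1 (mod 29). 158 = 5×28 + 18. So 26^{158} ≡ 26^{18} ≡ 6 (mod 29)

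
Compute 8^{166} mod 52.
12

Using successive squaring:
Binary expansion of 166: 10100110
Powers of 8 mod 52 (each is the square of the previous):
  8^1 ≡ 8 (mod 52)
  8^2 ≡ 8² = 64 ≡ 12 (mod 52)
  8^4 ≡ 12² = 144 ≡ 40 (mod 52)
  8^8 ≡ 40² = 1600 ≡ 40 (mod 52)
  8^16 ≡ 40² = 1600 ≡ 40 (mod 52)
  8^32 ≡ 40² = 1600 ≡ 40 (mod 52)
  8^64 ≡ 40² = 1600 ≡ 40 (mod 52)
  8^128 ≡ 40² = 1600 ≡ 40 (mod 52)
166 = 128 + 32 + 4 + 2, so 8^166 = 8^128 × 8^32 × 8^4 × 8^2 ≡ 40 × 40 × 40 × 12 (mod 52)
Multiplying step by step:
  40 × 40 = 1600 ≡ 40 (mod 52)
  40 × 40 = 1600 ≡ 40 (mod 52)
  40 × 12 = 480 ≡ 12 (mod 52)
Result: 8^166 ≡ 12 (mod 52)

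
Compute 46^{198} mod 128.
0

Using successive squaring:
Binary expansion of 198: 11000110
Powers of 46 mod 128 (each is the square of the previous):
  46^1 ≡ 46 (mod 128)
  46^2 ≡ 46² = 2116 ≡ 68 (mod 128)
  46^4 ≡ 68² = 4624 ≡ 16 (mod 128)
  46^8 ≡ 16² = 256 ≡ 0 (mod 128)
  46^16 ≡ 0² = 0 ≡ 0 (mod 128)
  46^32 ≡ 0² = 0 ≡ 0 (mod 128)
  46^64 ≡ 0² = 0 ≡ 0 (mod 128)
  46^128 ≡ 0² = 0 ≡ 0 (mod 128)
198 = 128 + 64 + 4 + 2, so 46^198 = 46^128 × 46^64 × 46^4 × 46^2 ≡ 0 × 0 × 16 × 68 (mod 128)
Multiplying step by step:
  0 × 0 = 0 ≡ 0 (mod 128)
  0 × 16 = 0 ≡ 0 (mod 128)
  0 × 68 = 0 ≡ 0 (mod 128)
Result: 46^198 ≡ 0 (mod 128)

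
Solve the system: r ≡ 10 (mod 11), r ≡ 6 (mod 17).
M = 11 × 17 = 187. M₁ = 17, y₁ ≡ 2 (mod 11). M₂ = 11, y₂ ≡ 14 (mod 17). r = 10×17×2 + 6×11×14 ≡ 142 (mod 187)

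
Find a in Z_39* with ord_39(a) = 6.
4 has order 6 mod 39 since 4^{6} ≡ 1 (mod 39) and no smaller power works.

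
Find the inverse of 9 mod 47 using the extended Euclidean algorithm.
Extended GCD: 9(21) + 47(-4) = 1. So 9^(-1) ≡ 21 ≡ 21 (mod 47). Verify: 9 × 21 = 189 ≡ 1 (mod 47)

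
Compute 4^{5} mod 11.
1

Using successive squaring:
Binary expansion of 5: 101
Powers of 4 mod 11 (each is the square of the previous):
  4^1 ≡ 4 (mod 11)
  4^2 ≡ 4² = 16 ≡ 5 (mod 11)
  4^4 ≡ 5² = 25 ≡ 3 (mod 11)
5 = 4 + 1, so 4^5 = 4^4 × 4^1 ≡ 3 × 4 (mod 11)
Multiplying step by step:
  3 × 4 = 12 ≡ 1 (mod 11)
Result: 4^5 ≡ 1 (mod 11)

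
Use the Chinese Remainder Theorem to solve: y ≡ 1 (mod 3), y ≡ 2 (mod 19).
M = 3 × 19 = 57. M₁ = 19, y₁ ≡ 1 (mod 3). M₂ = 3, y₂ ≡ 13 (mod 19). y = 1×19×1 + 2×3×13 ≡ 40 (mod 57)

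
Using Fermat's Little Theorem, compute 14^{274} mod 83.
64

By Fermat's Little Theorem, a^(p-1) ≡ 1 (mod p) for prime p and gcd(a, p) = 1
Here p = 83, so 14^82 ≡ 1 (mod 83)
We can reduce the exponent: 274 mod 82 = 28
So 14^274 ≡ 14^28 (mod 83)
Computing: 14^28 mod 83 = 64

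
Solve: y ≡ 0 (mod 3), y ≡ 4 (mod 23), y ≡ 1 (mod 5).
M = 3 × 23 × 5 = 345. M₁ = 115, y₁ ≡ 1 (mod 3). M₂ = 15, y₂ ≡ 20 (mod 23). M₃ = 69, y₃ ≡ 4 (mod 5). y = 0×115×1 + 4×15×20 + 1×69×4 ≡ 96 (mod 345)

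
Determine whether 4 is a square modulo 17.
By Euler's criterion: 4^{8} ≡ 1 (mod 17). Since this equals 1, 4 is a QR.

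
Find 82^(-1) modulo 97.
84

Using Extended Euclidean Algorithm:
gcd(82, 97) = 1
Bezout coefficients: 82 × -13 + 97 × 11 = 1
So 82 × -13 ≡ 1 (mod 97)
The inverse is -13 mod 97 = 84
Verification: 82 × 84 = 6888 = 71 × 97 + 1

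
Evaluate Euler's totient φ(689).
624

Prime factorization: 689 = 13 × 53
Using the formula φ(n) = n × Π(1 - 1/p) for each prime factor p:
φ(689) = 689 × (1 - 1/13) × (1 - 1/53)
φ(689) = 624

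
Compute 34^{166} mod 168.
64

Using successive squaring:
Binary expansion of 166: 10100110
Powers of 34 mod 168 (each is the square of the previous):
  34^1 ≡ 34 (mod 168)
  34^2 ≡ 34² = 1156 ≡ 148 (mod 168)
  34^4 ≡ 148² = 21904 ≡ 64 (mod 168)
  34^8 ≡ 64² = 4096 ≡ 64 (mod 168)
  34^16 ≡ 64² = 4096 ≡ 64 (mod 168)
  34^32 ≡ 64² = 4096 ≡ 64 (mod 168)
  34^64 ≡ 64² = 4096 ≡ 64 (mod 168)
  34^128 ≡ 64² = 4096 ≡ 64 (mod 168)
166 = 128 + 32 + 4 + 2, so 34^166 = 34^128 × 34^32 × 34^4 × 34^2 ≡ 64 × 64 × 64 × 148 (mod 168)
Multiplying step by step:
  64 × 64 = 4096 ≡ 64 (mod 168)
  64 × 64 = 4096 ≡ 64 (mod 168)
  64 × 148 = 9472 ≡ 64 (mod 168)
Result: 34^166 ≡ 64 (mod 168)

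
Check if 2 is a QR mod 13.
By Euler's criterion: 2^{6} ≡ 12 (mod 13). Since this equals -1 (≡ 12), 2 is not a QR.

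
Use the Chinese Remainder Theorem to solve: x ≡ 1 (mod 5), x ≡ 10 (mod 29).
126

Using the Chinese Remainder Theorem:
M = product of moduli = 145
For equation 1: M_1 = 29, 29 ≡ 4 (mod 5), inverse of 29 mod 5 is 4 (check: 4 × 4 = 16 ≡ 1 (mod 5))
For equation 2: M_2 = 5, 5 ≡ 5 (mod 29), inverse of 5 mod 29 is 6 (check: 5 × 6 = 30 ≡ 1 (mod 29))
Combine: x ≡ Σ r_i×M_i×(M_i⁻¹ mod m_i) = 1×29×4 + 10×5×6 = 116 + 300 = 416
416 mod 145 = 126
x ≡ 126 (mod 145)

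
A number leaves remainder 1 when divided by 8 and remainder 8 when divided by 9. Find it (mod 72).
M = 8 × 9 = 72. M₁ = 9, y₁ ≡ 1 (mod 8). M₂ = 8, y₂ ≡ 8 (mod 9). m = 1×9×1 + 8×8×8 ≡ 17 (mod 72)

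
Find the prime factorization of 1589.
7 × 227

Divide by primes starting from smallest:
1589 ÷ 7 = 227
227 ÷ 227 = 1

1589 = 7 × 227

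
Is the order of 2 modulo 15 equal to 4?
Yes, ord_15(2) = 4.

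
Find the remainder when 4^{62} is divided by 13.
By Fermat: 4^{12} ≡ 1 (mod 13). 62 = 5×12 + 2. So 4^{62} ≡ 4^{2} ≡ 3 (mod 13)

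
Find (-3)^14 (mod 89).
Using repeated squaring. (-3) ≡ 86 (mod 89). 14 = 8 + 4 + 2 (binary 1110). Repeated squaring mod 89: 86^1 ≡ 86; 86^2 ≡ 86² = 7396 ≡ 9; 86^4 ≡ 9² = 81 ≡ 81; 86^8 ≡ 81² = 6561 ≡ 64. Multiply: (-3)^14 ≡ 86^8 × 86^4 × 86^2 ≡ 64 × 81 × 9 (mod 89): 64 × 81 = 5184 ≡ 22; 22 × 9 = 198 ≡ 20. So (-3)^14 ≡ 20 (mod 89).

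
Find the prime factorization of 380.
2^2 × 5 × 19

Divide by primes starting from smallest:
380 ÷ 2 = 190
190 ÷ 2 = 95
95 ÷ 5 = 19
19 ÷ 19 = 1

380 = 2^2 × 5 × 19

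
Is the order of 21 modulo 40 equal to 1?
No, the actual order is 2, not 1.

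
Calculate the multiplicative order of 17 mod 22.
Powers of 17 mod 22: 17^1≡17, 17^2≡3, 17^3≡7, 17^4≡9, 17^5≡21, 17^6≡5, 17^7≡19, 17^8≡15, 17^9≡13, 17^10≡1. Order = 10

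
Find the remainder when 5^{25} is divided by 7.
By Fermat: 5^{6} ≡ 1 (mod 7). 25 = 4×6 + 1. So 5^{25} ≡ 5^{1} ≡ 5 (mod 7)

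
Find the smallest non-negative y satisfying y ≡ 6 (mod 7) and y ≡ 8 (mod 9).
M = 7 × 9 = 63. M₁ = 9, y₁ ≡ 4 (mod 7). M₂ = 7, y₂ ≡ 4 (mod 9). y = 6×9×4 + 8×7×4 ≡ 62 (mod 63)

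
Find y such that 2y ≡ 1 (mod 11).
2^(-1) ≡ 6 (mod 11). Verification: 2 × 6 = 12 ≡ 1 (mod 11)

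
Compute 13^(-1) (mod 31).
13^(-1) ≡ 12 (mod 31). Verification: 13 × 12 = 156 ≡ 1 (mod 31)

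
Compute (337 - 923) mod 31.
3

(337 - 923) = -586
-586 mod 31 = 3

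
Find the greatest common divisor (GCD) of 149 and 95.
1

Using the Euclidean algorithm:
149 = 1 × 95 + 54
95 = 1 × 54 + 41
54 = 1 × 41 + 13
41 = 3 × 13 + 2
13 = 6 × 2 + 1
2 = 2 × 1 + 0

GCD(149, 95) = 1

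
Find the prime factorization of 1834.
2 × 7 × 131

Divide by primes starting from smallest:
1834 ÷ 2 = 917
917 ÷ 7 = 131
131 ÷ 131 = 1

1834 = 2 × 7 × 131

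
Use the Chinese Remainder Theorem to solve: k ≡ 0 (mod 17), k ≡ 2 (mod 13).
119

Using the Chinese Remainder Theorem:
M = product of moduli = 221
For equation 1: M_1 = 13, 13 ≡ 13 (mod 17), inverse of 13 mod 17 is 4 (check: 13 × 4 = 52 ≡ 1 (mod 17))
For equation 2: M_2 = 17, 17 ≡ 4 (mod 13), inverse of 17 mod 13 is 10 (check: 4 × 10 = 40 ≡ 1 (mod 13))
Combine: k ≡ Σ r_i×M_i×(M_i⁻¹ mod m_i) = 0×13×4 + 2×17×10 = 0 + 340 = 340
340 mod 221 = 119
k ≡ 119 (mod 221)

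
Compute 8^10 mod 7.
8 ≡ 1 (mod 7). 10 = 8 + 2 (binary 1010). Repeated squaring mod 7: 1^1 ≡ 1; 1^2 ≡ 1² = 1 ≡ 1; 1^4 ≡ 1² = 1 ≡ 1; 1^8 ≡ 1² = 1 ≡ 1. Multiply: 8^10 ≡ 1^8 × 1^2 ≡ 1 × 1 (mod 7): 1 × 1 = 1 ≡ 1. So 8^10 ≡ 1 (mod 7).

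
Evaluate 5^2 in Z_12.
2 = 2 (binary 10). Repeated squaring mod 12: 5^1 ≡ 5; 5^2 ≡ 5² = 25 ≡ 1. So 5^2 ≡ 1 (mod 12).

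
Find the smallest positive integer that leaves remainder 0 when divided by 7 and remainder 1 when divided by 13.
M = 7 × 13 = 91. M₁ = 13, y₁ ≡ 6 (mod 7). M₂ = 7, y₂ ≡ 2 (mod 13). m = 0×13×6 + 1×7×2 ≡ 14 (mod 91). The smallest positive such number is 14.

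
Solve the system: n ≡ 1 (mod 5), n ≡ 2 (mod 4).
M = 5 × 4 = 20. M₁ = 4, y₁ ≡ 4 (mod 5). M₂ = 5, y₂ ≡ 1 (mod 4). n = 1×4×4 + 2×5×1 ≡ 6 (mod 20)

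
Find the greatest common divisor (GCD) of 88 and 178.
2

Using the Euclidean algorithm:
88 = 0 × 178 + 88
178 = 2 × 88 + 2
88 = 44 × 2 + 0

GCD(88, 178) = 2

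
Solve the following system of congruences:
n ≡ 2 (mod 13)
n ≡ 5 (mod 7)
54

Using the Chinese Remainder Theorem:
M = product of moduli = 91
For equation 1: M_1 = 7, 7 ≡ 7 (mod 13), inverse of 7 mod 13 is 2 (check: 7 × 2 = 14 ≡ 1 (mod 13))
For equation 2: M_2 = 13, 13 ≡ 6 (mod 7), inverse of 13 mod 7 is 6 (check: 6 × 6 = 36 ≡ 1 (mod 7))
Combine: n ≡ Σ r_i×M_i×(M_i⁻¹ mod m_i) = 2×7×2 + 5×13×6 = 28 + 390 = 418
418 mod 91 = 54
n ≡ 54 (mod 91)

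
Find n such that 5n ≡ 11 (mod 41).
35

Since gcd(5, 41) = 1 divides 11, a solution exists.
Multiply both sides by the inverse of 5 mod 41:
  5^(-1) mod 41 = 33
  x ≡ 33 × 11 ≡ 363 ≡ 35 (mod 41)
Verification: 5 × 35 = 175 = 4 × 41 + 11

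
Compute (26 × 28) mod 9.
8

(26 × 28) = 728
728 mod 9 = 8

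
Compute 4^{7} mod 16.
0

Using successive squaring:
Binary expansion of 7: 111
Powers of 4 mod 16 (each is the square of the previous):
  4^1 ≡ 4 (mod 16)
  4^2 ≡ 4² = 16 ≡ 0 (mod 16)
  4^4 ≡ 0² = 0 ≡ 0 (mod 16)
7 = 4 + 2 + 1, so 4^7 = 4^4 × 4^2 × 4^1 ≡ 0 × 0 × 4 (mod 16)
Multiplying step by step:
  0 × 0 = 0 ≡ 0 (mod 16)
  0 × 4 = 0 ≡ 0 (mod 16)
Result: 4^7 ≡ 0 (mod 16)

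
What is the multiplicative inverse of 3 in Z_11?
3^(-1) ≡ 4 (mod 11). Verification: 3 × 4 = 12 ≡ 1 (mod 11)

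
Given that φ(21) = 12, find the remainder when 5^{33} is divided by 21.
By Euler: 5^{12} ≡ 1 (mod 21) since gcd(5, 21) = 1. 33 = 2×12 + 9. So 5^{33} ≡ 5^{9} ≡ 20 (mod 21)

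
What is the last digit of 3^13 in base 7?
Using Fermat: 3^{6} ≡ 1 (mod 7). 13 ≡ 1 (mod 6). So 3^{13} ≡ 3^{1} ≡ 3 (mod 7)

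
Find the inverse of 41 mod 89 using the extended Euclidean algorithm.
Extended GCD: 41(-13) + 89(6) = 1. So 41^(-1) ≡ 76 ≡ 76 (mod 89). Verify: 41 × 76 = 3116 ≡ 1 (mod 89)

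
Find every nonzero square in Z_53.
QRs mod 53: {1, 4, 6, 7, 9, 10, 11, 13, 15, 16, 17, 24, 25, 28, 29, 36, 37, 38, 40, 42, 43, 44, 46, 47, 49, 52}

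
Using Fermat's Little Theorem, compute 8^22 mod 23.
By Fermat's Little Theorem, 8^{22} ≡ 1 (mod 23) since 23 is prime and gcd(8, 23) = 1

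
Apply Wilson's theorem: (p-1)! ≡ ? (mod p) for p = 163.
By Wilson's theorem, (162)! ≡ -1 ≡ 162 (mod 163)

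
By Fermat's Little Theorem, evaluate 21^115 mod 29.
By Fermat: 21^{28} ≡ 1 (mod 29). 115 = 4×28 + 3. So 21^{115} ≡ 21^{3} ≡ 10 (mod 29)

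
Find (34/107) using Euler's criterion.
(34/107) = 34^{53} mod 107 = 1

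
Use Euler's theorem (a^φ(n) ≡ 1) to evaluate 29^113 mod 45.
By Euler: 29^{24} ≡ 1 (mod 45) since gcd(29, 45) = 1. 113 = 4×24 + 17. So 29^{113} ≡ 29^{17} ≡ 14 (mod 45)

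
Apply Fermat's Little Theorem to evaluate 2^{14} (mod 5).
4

By Fermat's Little Theorem, a^(p-1) ≡ 1 (mod p) for prime p and gcd(a, p) = 1
Here p = 5, so 2^4 ≡ 1 (mod 5)
We can reduce the exponent: 14 mod 4 = 2
So 2^14 ≡ 2^2 (mod 5)
Computing: 2^2 mod 5 = 4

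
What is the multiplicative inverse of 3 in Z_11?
4

Using Extended Euclidean Algorithm:
gcd(3, 11) = 1
Bezout coefficients: 3 × 4 + 11 × -1 = 1
So 3 × 4 ≡ 1 (mod 11)
The inverse is 4 mod 11 = 4
Verification: 3 × 4 = 12 = 1 × 11 + 1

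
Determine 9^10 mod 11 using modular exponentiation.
10 = 8 + 2 (binary 1010). Repeated squaring mod 11: 9^1 ≡ 9; 9^2 ≡ 9² = 81 ≡ 4; 9^4 ≡ 4² = 16 ≡ 5; 9^8 ≡ 5² = 25 ≡ 3. Multiply: 9^10 = 9^8 × 9^2 ≡ 3 × 4 (mod 11): 3 × 4 = 12 ≡ 1. So 9^10 ≡ 1 (mod 11).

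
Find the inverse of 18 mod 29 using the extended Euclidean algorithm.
Extended GCD: 18(-8) + 29(5) = 1. So 18^(-1) ≡ 21 ≡ 21 (mod 29). Verify: 18 × 21 = 378 ≡ 1 (mod 29)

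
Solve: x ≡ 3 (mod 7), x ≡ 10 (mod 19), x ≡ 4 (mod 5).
M = 7 × 19 × 5 = 665. M₁ = 95, y₁ ≡ 2 (mod 7). M₂ = 35, y₂ ≡ 6 (mod 19). M₃ = 133, y₃ ≡ 2 (mod 5). x = 3×95×2 + 10×35×6 + 4×133×2 ≡ 409 (mod 665)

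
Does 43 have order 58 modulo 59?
p - 1 = 58 has prime divisors 2, 29. Check 43^(58/q) mod 59 for each: 43^(58/2) = 43^29 ≡ 58, 43^(58/29) = 43^2 ≡ 20 (mod 59). None of these is 1, so 43 has order 58 = φ(59), so it is a primitive root mod 59.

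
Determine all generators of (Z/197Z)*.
Primitive roots mod 197: {2, 3, 5, 8, 11, 12, 13, 17, 18, 21, 27, 30, 31, 32, 35, 38, 44, 45, 46, 48, 50, 52, 56, 57, 58, 66, 67, 71, 72, 73, 74, 75, 78, 79, 80, 82, 86, 89, 91, 94, 95, 98, 99, 102, 103, 106, 108, 111, 115, 117, 118, 119, 122, 123, 124, 125, 126, 130, 131, 139, 140, 141, 145, 147, 149, 151, 152, 153, 159, 162, 165, 166, 167, 170, 176, 179, 180, 184, 185, 186, 189, 192, 194, 195}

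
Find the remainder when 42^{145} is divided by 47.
By Fermat: 42^{46} ≡ 1 (mod 47). 145 = 3×46 + 7. So 42^{145} ≡ 42^{7} ≡ 36 (mod 47)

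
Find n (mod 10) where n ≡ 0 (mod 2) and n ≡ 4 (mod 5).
M = 2 × 5 = 10. M₁ = 5, y₁ ≡ 1 (mod 2). M₂ = 2, y₂ ≡ 3 (mod 5). n = 0×5×1 + 4×2×3 ≡ 4 (mod 10)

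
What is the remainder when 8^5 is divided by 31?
5 = 4 + 1 (binary 101). Repeated squaring mod 31: 8^1 ≡ 8; 8^2 ≡ 8² = 64 ≡ 2; 8^4 ≡ 2² = 4 ≡ 4. Multiply: 8^5 = 8^4 × 8^1 ≡ 4 × 8 (mod 31): 4 × 8 = 32 ≡ 1. So 8^5 ≡ 1 (mod 31).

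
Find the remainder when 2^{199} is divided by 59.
By Fermat: 2^{58} ≡ 1 (mod 59). 199 = 3×58 + 25. So 2^{199} ≡ 2^{25} ≡ 11 (mod 59)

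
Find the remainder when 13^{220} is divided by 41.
By Fermat: 13^{40} ≡ 1 (mod 41). 220 = 5×40 + 20. So 13^{220} ≡ 13^{20} ≡ 40 (mod 41)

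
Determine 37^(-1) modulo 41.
37^(-1) ≡ 10 (mod 41). Verification: 37 × 10 = 370 ≡ 1 (mod 41)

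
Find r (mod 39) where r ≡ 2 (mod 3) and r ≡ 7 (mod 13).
M = 3 × 13 = 39. M₁ = 13, y₁ ≡ 1 (mod 3). M₂ = 3, y₂ ≡ 9 (mod 13). r = 2×13×1 + 7×3×9 ≡ 20 (mod 39)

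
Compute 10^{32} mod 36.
28

Using successive squaring:
Binary expansion of 32: 100000
Powers of 10 mod 36 (each is the square of the previous):
  10^1 ≡ 10 (mod 36)
  10^2 ≡ 10² = 100 ≡ 28 (mod 36)
  10^4 ≡ 28² = 784 ≡ 28 (mod 36)
  10^8 ≡ 28² = 784 ≡ 28 (mod 36)
  10^16 ≡ 28² = 784 ≡ 28 (mod 36)
  10^32 ≡ 28² = 784 ≡ 28 (mod 36)
32 is a power of 2, so 10^32 is the last square: ≡ 28 (mod 36)
Result: 10^32 ≡ 28 (mod 36)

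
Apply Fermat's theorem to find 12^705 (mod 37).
By Fermat: 12^{36} ≡ 1 (mod 37). 705 ≡ 21 (mod 36). So 12^{705} ≡ 12^{21} ≡ 26 (mod 37)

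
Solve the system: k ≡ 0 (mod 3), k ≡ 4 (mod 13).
M = 3 × 13 = 39. M₁ = 13, y₁ ≡ 1 (mod 3). M₂ = 3, y₂ ≡ 9 (mod 13). k = 0×13×1 + 4×3×9 ≡ 30 (mod 39)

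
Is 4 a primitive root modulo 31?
No

To verify, check if 4^(30/q) ≢ 1 (mod 31) for each prime divisor q of 30
Divisors of 30 = 30: [1, 2, 3, 5, 6, 10, 15, 30]
  4^(30/2) = 4^15 ≡ 1 (mod 31)
  4^(30/3) = 4^10 ≡ 1 (mod 31)
  4^(30/5) = 4^6 ≡ 4 (mod 31)
Conclusion: 4 is not a primitive root modulo 31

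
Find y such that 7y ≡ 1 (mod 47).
7^(-1) ≡ 27 (mod 47). Verification: 7 × 27 = 189 ≡ 1 (mod 47)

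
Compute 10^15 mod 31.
Using repeated squaring. 15 = 8 + 4 + 2 + 1 (binary 1111). Repeated squaring mod 31: 10^1 ≡ 10; 10^2 ≡ 10² = 100 ≡ 7; 10^4 ≡ 7² = 49 ≡ 18; 10^8 ≡ 18² = 324 ≡ 14. Multiply: 10^15 = 10^8 × 10^4 × 10^2 × 10^1 ≡ 14 × 18 × 7 × 10 (mod 31): 14 × 18 = 252 ≡ 4; 4 × 7 = 28 ≡ 28; 28 × 10 = 280 ≡ 1. So 10^15 ≡ 1 (mod 31).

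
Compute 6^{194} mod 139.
64

Using successive squaring:
Binary expansion of 194: 11000010
Powers of 6 mod 139 (each is the square of the previous):
  6^1 ≡ 6 (mod 139)
  6^2 ≡ 6² = 36 ≡ 36 (mod 139)
  6^4 ≡ 36² = 1296 ≡ 45 (mod 139)
  6^8 ≡ 45² = 2025 ≡ 79 (mod 139)
  6^16 ≡ 79² = 6241 ≡ 125 (mod 139)
  6^32 ≡ 125² = 15625 ≡ 57 (mod 139)
  6^64 ≡ 57² = 3249 ≡ 52 (mod 139)
  6^128 ≡ 52² = 2704 ≡ 63 (mod 139)
194 = 128 + 64 + 2, so 6^194 = 6^128 × 6^64 × 6^2 ≡ 63 × 52 × 36 (mod 139)
Multiplying step by step:
  63 × 52 = 3276 ≡ 79 (mod 139)
  79 × 36 = 2844 ≡ 64 (mod 139)
Result: 6^194 ≡ 64 (mod 139)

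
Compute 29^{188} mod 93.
70

Using successive squaring:
Binary expansion of 188: 10111100
Powers of 29 mod 93 (each is the square of the previous):
  29^1 ≡ 29 (mod 93)
  29^2 ≡ 29² = 841 ≡ 4 (mod 93)
  29^4 ≡ 4² = 16 ≡ 16 (mod 93)
  29^8 ≡ 16² = 256 ≡ 70 (mod 93)
  29^16 ≡ 70² = 4900 ≡ 64 (mod 93)
  29^32 ≡ 64² = 4096 ≡ 4 (mod 93)
  29^64 ≡ 4² = 16 ≡ 16 (mod 93)
  29^128 ≡ 16² = 256 ≡ 70 (mod 93)
188 = 128 + 32 + 16 + 8 + 4, so 29^188 = 29^128 × 29^32 × 29^16 × 29^8 × 29^4 ≡ 70 × 4 × 64 × 70 × 16 (mod 93)
Multiplying step by step:
  70 × 4 = 280 ≡ 1 (mod 93)
  1 × 64 = 64 ≡ 64 (mod 93)
  64 × 70 = 4480 ≡ 16 (mod 93)
  16 × 16 = 256 ≡ 70 (mod 93)
Result: 29^188 ≡ 70 (mod 93)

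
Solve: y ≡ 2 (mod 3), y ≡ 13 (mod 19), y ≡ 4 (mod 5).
M = 3 × 19 × 5 = 285. M₁ = 95, y₁ ≡ 2 (mod 3). M₂ = 15, y₂ ≡ 14 (mod 19). M₃ = 57, y₃ ≡ 3 (mod 5). y = 2×95×2 + 13×15×14 + 4×57×3 ≡ 89 (mod 285)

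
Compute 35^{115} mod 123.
44

Using successive squaring:
Binary expansion of 115: 1110011
Powers of 35 mod 123 (each is the square of the previous):
  35^1 ≡ 35 (mod 123)
  35^2 ≡ 35² = 1225 ≡ 118 (mod 123)
  35^4 ≡ 118² = 13924 ≡ 25 (mod 123)
  35^8 ≡ 25² = 625 ≡ 10 (mod 123)
  35^16 ≡ 10² = 100 ≡ 100 (mod 123)
  35^32 ≡ 100² = 10000 ≡ 37 (mod 123)
  35^64 ≡ 37² = 1369 ≡ 16 (mod 123)
115 = 64 + 32 + 16 + 2 + 1, so 35^115 = 35^64 × 35^32 × 35^16 × 35^2 × 35^1 ≡ 16 × 37 × 100 × 118 × 35 (mod 123)
Multiplying step by step:
  16 × 37 = 592 ≡ 100 (mod 123)
  100 × 100 = 10000 ≡ 37 (mod 123)
  37 × 118 = 4366 ≡ 61 (mod 123)
  61 × 35 = 2135 ≡ 44 (mod 123)
Result: 35^115 ≡ 44 (mod 123)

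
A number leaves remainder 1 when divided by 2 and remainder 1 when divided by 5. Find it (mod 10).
M = 2 × 5 = 10. M₁ = 5, y₁ ≡ 1 (mod 2). M₂ = 2, y₂ ≡ 3 (mod 5). y = 1×5×1 + 1×2×3 ≡ 1 (mod 10)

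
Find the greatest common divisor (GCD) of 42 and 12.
6

Using the Euclidean algorithm:
42 = 3 × 12 + 6
12 = 2 × 6 + 0

GCD(42, 12) = 6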